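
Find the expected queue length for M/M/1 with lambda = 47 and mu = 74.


rho = 47/74; Lq = rho^2/(1-rho) = 1.11

1.11


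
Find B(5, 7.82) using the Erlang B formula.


B(N,A) = (A^N/N!) / sum(A^k/k!, k=0..N) with N=5, A=7.82 = 0.4699

0.4699


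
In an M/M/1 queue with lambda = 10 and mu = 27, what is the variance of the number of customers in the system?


rho = 10/27; Var(N) = rho/(1-rho)^2 = 0.93

0.93


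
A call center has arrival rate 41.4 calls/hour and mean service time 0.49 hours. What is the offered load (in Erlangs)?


Offered load a = lambda * E[S] = 41.4 * 0.49 = 20.29 Erlangs

20.29 Erlangs


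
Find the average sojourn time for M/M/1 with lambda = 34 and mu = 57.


W = 1/(mu - lambda) = 1/(57 - 34) = 0.0435 hours

0.0435 hours


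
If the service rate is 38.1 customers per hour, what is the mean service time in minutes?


Mean service time = 60/mu = 60/38.1 = 1.57 minutes

1.57 minutes


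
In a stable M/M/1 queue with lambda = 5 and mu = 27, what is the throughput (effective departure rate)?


For a stable queue (lambda < mu), throughput = lambda = 5 per hour

5 per hour


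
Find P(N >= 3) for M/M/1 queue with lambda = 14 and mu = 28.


P(N >= 3) = rho^3 = (14/28)^3 = 0.125

0.125


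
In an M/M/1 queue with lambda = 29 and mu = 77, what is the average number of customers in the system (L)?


rho = 29/77; L = rho/(1-rho) = 0.6

0.6


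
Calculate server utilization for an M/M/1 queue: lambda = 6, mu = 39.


rho = lambda/mu = 6/39 = 0.1538

0.1538


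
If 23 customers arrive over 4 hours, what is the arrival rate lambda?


lambda = total arrivals / time = 23 / 4 = 5.75 per hour

5.75 per hour


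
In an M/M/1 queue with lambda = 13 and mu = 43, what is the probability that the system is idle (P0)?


P0 = 1 - rho = 1 - 13/43 = 0.6977

0.6977


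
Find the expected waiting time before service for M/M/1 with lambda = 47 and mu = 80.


rho = 47/80; Wq = rho/(mu - lambda) = 0.0178 hours

0.0178 hours


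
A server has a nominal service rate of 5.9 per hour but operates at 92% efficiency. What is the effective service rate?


Effective rate = mu * efficiency = 5.9 * 0.92 = 5.43 per hour

5.43 per hour


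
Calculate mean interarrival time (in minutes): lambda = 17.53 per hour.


Mean interarrival time = 60/lambda = 60/17.53 = 3.42 minutes

3.42 minutes


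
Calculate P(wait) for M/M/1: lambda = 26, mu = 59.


P(wait) = rho = lambda/mu = 26/59 = 0.4407

0.4407


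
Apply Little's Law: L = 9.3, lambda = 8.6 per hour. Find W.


W = L / lambda = 9.3 / 8.6 = 1.0814 hours

1.0814 hours


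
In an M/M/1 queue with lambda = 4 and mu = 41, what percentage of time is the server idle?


Idle fraction = (1 - rho) * 100 = (1 - 4/41) * 100 = 90.2%

90.2%


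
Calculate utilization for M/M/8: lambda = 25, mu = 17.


rho = lambda/(c*mu) = 25/(8*17) = 0.1838

0.1838


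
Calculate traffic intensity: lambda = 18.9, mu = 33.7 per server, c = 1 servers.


rho = lambda / (c * mu) = 18.9 / (1 * 33.7) = 0.5608

0.5608


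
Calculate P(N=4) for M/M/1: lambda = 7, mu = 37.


rho = 7/37; P(n) = (1-rho)*rho^n = (1-7/37)*(7/37)^4 = 0.001

0.001


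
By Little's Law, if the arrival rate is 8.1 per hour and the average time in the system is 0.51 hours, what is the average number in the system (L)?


L = lambda * W = 8.1 * 0.51 = 4.13

4.13


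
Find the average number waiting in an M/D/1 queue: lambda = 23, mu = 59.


M/D/1: Lq = rho^2 / (2*(1-rho)) where rho = 23/59; Lq = 0.12

0.12


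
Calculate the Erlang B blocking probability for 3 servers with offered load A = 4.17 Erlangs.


B(N,A) = (A^N/N!) / sum(A^k/k!, k=0..N) with N=3, A=4.17 = 0.4657

0.4657


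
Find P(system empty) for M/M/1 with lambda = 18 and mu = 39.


P0 = 1 - rho = 1 - 18/39 = 0.5385

0.5385


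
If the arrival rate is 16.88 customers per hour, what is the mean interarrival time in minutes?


Mean interarrival time = 60/lambda = 60/16.88 = 3.55 minutes

3.55 minutes


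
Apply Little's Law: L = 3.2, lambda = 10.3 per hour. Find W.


W = L / lambda = 3.2 / 10.3 = 0.3107 hours

0.3107 hours


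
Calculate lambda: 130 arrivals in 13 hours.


lambda = total arrivals / time = 130 / 13 = 10.0 per hour

10.0 per hour


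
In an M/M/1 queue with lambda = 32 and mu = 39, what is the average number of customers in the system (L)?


rho = 32/39; L = rho/(1-rho) = 4.57

4.57


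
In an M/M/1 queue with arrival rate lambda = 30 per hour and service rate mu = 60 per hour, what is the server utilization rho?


rho = lambda/mu = 30/60 = 0.5

0.5


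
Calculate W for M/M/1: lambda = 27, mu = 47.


W = 1/(mu - lambda) = 1/(47 - 27) = 0.05 hours

0.05 hours


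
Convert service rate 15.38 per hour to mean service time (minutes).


Mean service time = 60/mu = 60/15.38 = 3.9 minutes

3.9 minutes


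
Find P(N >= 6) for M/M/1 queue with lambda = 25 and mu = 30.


P(N >= 6) = rho^6 = (25/30)^6 = 0.3349

0.3349


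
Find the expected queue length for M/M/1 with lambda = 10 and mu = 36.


rho = 10/36; Lq = rho^2/(1-rho) = 0.11

0.11


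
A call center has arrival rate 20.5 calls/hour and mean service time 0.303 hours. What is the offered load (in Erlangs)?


Offered load a = lambda * E[S] = 20.5 * 0.303 = 6.21 Erlangs

6.21 Erlangs


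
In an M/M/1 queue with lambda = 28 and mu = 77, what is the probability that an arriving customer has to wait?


P(wait) = rho = lambda/mu = 28/77 = 0.3636

0.3636


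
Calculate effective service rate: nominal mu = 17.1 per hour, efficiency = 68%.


Effective rate = mu * efficiency = 17.1 * 0.68 = 11.63 per hour

11.63 per hour


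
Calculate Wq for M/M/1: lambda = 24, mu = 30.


rho = 24/30; Wq = rho/(mu - lambda) = 0.1333 hours

0.1333 hours


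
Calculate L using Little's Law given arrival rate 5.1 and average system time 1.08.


L = lambda * W = 5.1 * 1.08 = 5.51

5.51


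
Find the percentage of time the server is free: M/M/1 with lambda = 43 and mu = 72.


Idle fraction = (1 - rho) * 100 = (1 - 43/72) * 100 = 40.3%

40.3%


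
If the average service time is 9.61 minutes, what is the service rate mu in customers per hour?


mu = 60 / avg_service_time = 60 / 9.61 = 6.24 per hour

6.24 per hour


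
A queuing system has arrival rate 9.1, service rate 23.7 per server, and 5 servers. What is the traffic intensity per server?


rho = lambda / (c * mu) = 9.1 / (5 * 23.7) = 0.0768

0.0768


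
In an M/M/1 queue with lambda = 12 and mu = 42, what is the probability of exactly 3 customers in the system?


rho = 12/42; P(n) = (1-rho)*rho^n = (1-12/42)*(12/42)^3 = 0.0167

0.0167


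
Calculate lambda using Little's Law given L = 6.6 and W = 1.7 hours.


lambda = L / W = 6.6 / 1.7 = 3.88 per hour

3.88 per hour


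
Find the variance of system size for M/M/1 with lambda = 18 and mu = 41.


rho = 18/41; Var(N) = rho/(1-rho)^2 = 1.4

1.4


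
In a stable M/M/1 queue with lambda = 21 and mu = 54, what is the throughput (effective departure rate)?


For a stable queue (lambda < mu), throughput = lambda = 21 per hour

21 per hour


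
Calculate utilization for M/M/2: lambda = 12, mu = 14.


rho = lambda/(c*mu) = 12/(2*14) = 0.4286

0.4286


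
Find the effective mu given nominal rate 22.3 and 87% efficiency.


Effective rate = mu * efficiency = 22.3 * 0.87 = 19.4 per hour

19.4 per hour


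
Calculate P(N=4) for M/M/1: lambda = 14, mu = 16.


rho = 14/16; P(n) = (1-rho)*rho^n = (1-14/16)*(14/16)^4 = 0.0733

0.0733


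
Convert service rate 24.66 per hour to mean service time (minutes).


Mean service time = 60/mu = 60/24.66 = 2.43 minutes

2.43 minutes


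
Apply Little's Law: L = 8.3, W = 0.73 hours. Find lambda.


lambda = L / W = 8.3 / 0.73 = 11.37 per hour

11.37 per hour


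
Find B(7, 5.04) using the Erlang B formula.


B(N,A) = (A^N/N!) / sum(A^k/k!, k=0..N) with N=7, A=5.04 = 0.123

0.123


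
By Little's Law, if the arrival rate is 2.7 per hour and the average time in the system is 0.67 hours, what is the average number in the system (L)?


L = lambda * W = 2.7 * 0.67 = 1.81

1.81


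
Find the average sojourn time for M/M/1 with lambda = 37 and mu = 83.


W = 1/(mu - lambda) = 1/(83 - 37) = 0.0217 hours

0.0217 hours


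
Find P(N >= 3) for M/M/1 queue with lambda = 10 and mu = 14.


P(N >= 3) = rho^3 = (10/14)^3 = 0.3644

0.3644


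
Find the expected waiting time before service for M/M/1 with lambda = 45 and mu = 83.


rho = 45/83; Wq = rho/(mu - lambda) = 0.0143 hours

0.0143 hours


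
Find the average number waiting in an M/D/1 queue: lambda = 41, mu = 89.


M/D/1: Lq = rho^2 / (2*(1-rho)) where rho = 41/89; Lq = 0.2

0.2


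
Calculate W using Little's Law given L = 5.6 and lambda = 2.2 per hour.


W = L / lambda = 5.6 / 2.2 = 2.5455 hours

2.5455 hours


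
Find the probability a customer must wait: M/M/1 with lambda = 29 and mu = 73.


P(wait) = rho = lambda/mu = 29/73 = 0.3973

0.3973


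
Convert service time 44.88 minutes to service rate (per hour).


mu = 60 / avg_service_time = 60 / 44.88 = 1.34 per hour

1.34 per hour


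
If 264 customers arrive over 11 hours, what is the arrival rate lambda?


lambda = total arrivals / time = 264 / 11 = 24.0 per hour

24.0 per hour


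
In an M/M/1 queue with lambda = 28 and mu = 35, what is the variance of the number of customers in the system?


rho = 28/35; Var(N) = rho/(1-rho)^2 = 20.0

20.0


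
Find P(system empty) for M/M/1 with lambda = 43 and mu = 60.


P0 = 1 - rho = 1 - 43/60 = 0.2833

0.2833


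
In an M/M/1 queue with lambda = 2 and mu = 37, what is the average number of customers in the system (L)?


rho = 2/37; L = rho/(1-rho) = 0.06

0.06


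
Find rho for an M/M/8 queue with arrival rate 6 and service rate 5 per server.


rho = lambda/(c*mu) = 6/(8*5) = 0.15

0.15


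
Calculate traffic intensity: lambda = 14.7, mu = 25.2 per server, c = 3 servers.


rho = lambda / (c * mu) = 14.7 / (3 * 25.2) = 0.1944

0.1944


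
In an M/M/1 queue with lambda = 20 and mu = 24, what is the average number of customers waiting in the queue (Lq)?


rho = 20/24; Lq = rho^2/(1-rho) = 4.17

4.17


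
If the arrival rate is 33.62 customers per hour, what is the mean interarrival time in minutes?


Mean interarrival time = 60/lambda = 60/33.62 = 1.78 minutes

1.78 minutes


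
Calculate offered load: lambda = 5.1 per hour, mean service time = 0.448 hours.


Offered load a = lambda * E[S] = 5.1 * 0.448 = 2.28 Erlangs

2.28 Erlangs


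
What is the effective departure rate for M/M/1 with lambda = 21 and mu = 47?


For a stable queue (lambda < mu), throughput = lambda = 21 per hour

21 per hour


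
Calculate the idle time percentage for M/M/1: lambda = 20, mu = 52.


Idle fraction = (1 - rho) * 100 = (1 - 20/52) * 100 = 61.5%

61.5%


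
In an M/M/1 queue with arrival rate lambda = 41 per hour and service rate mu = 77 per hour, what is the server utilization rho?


rho = lambda/mu = 41/77 = 0.5325

0.5325


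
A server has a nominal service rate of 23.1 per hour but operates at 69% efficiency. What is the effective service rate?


Effective rate = mu * efficiency = 23.1 * 0.69 = 15.94 per hour

15.94 per hour


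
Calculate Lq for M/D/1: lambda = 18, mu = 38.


M/D/1: Lq = rho^2 / (2*(1-rho)) where rho = 18/38; Lq = 0.21

0.21


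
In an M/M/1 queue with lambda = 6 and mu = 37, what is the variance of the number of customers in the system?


rho = 6/37; Var(N) = rho/(1-rho)^2 = 0.23

0.23


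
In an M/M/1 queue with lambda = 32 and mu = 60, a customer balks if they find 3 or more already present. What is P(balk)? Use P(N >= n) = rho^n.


P(N >= 3) = rho^3 = (32/60)^3 = 0.1517

0.1517


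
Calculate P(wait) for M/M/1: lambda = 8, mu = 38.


P(wait) = rho = lambda/mu = 8/38 = 0.2105

0.2105


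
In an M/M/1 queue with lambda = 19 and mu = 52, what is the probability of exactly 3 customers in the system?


rho = 19/52; P(n) = (1-rho)*rho^n = (1-19/52)*(19/52)^3 = 0.031

0.031


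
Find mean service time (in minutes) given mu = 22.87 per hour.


Mean service time = 60/mu = 60/22.87 = 2.62 minutes

2.62 minutes


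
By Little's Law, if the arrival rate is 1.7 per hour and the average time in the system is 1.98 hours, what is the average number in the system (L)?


L = lambda * W = 1.7 * 1.98 = 3.37

3.37


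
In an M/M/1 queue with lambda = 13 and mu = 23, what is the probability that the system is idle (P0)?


P0 = 1 - rho = 1 - 13/23 = 0.4348

0.4348


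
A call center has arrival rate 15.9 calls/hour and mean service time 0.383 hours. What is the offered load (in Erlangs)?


Offered load a = lambda * E[S] = 15.9 * 0.383 = 6.09 Erlangs

6.09 Erlangs


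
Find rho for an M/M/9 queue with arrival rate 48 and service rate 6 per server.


rho = lambda/(c*mu) = 48/(9*6) = 0.8889

0.8889


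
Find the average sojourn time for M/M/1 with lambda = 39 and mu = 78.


W = 1/(mu - lambda) = 1/(78 - 39) = 0.0256 hours

0.0256 hours


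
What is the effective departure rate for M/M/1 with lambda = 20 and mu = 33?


For a stable queue (lambda < mu), throughput = lambda = 20 per hour

20 per hour


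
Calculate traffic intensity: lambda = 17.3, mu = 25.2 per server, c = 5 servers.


rho = lambda / (c * mu) = 17.3 / (5 * 25.2) = 0.1373

0.1373


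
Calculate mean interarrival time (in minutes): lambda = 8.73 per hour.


Mean interarrival time = 60/lambda = 60/8.73 = 6.87 minutes

6.87 minutes


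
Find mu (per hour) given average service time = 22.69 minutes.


mu = 60 / avg_service_time = 60 / 22.69 = 2.64 per hour

2.64 per hour


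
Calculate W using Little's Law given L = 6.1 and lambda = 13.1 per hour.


W = L / lambda = 6.1 / 13.1 = 0.4656 hours

0.4656 hours


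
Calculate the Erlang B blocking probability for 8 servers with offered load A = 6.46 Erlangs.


B(N,A) = (A^N/N!) / sum(A^k/k!, k=0..N) with N=8, A=6.46 = 0.1478

0.1478


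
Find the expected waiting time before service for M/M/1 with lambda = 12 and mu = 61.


rho = 12/61; Wq = rho/(mu - lambda) = 0.004 hours

0.004 hours


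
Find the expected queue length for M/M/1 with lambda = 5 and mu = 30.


rho = 5/30; Lq = rho^2/(1-rho) = 0.03

0.03


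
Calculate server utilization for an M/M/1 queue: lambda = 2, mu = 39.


rho = lambda/mu = 2/39 = 0.0513

0.0513


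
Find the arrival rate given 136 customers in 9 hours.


lambda = total arrivals / time = 136 / 9 = 15.11 per hour

15.11 per hour


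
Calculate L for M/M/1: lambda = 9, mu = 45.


rho = 9/45; L = rho/(1-rho) = 0.25

0.25


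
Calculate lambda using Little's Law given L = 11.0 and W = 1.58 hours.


lambda = L / W = 11.0 / 1.58 = 6.96 per hour

6.96 per hour


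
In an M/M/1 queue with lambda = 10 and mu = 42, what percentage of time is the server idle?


Idle fraction = (1 - rho) * 100 = (1 - 10/42) * 100 = 76.2%

76.2%


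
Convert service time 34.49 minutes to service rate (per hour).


mu = 60 / avg_service_time = 60 / 34.49 = 1.74 per hour

1.74 per hour


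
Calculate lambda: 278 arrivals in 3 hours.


lambda = total arrivals / time = 278 / 3 = 92.67 per hour

92.67 per hour


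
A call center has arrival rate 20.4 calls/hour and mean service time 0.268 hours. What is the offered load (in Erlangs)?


Offered load a = lambda * E[S] = 20.4 * 0.268 = 5.47 Erlangs

5.47 Erlangs


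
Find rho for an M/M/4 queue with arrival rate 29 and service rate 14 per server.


rho = lambda/(c*mu) = 29/(4*14) = 0.5179

0.5179


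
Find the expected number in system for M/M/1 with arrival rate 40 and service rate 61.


rho = 40/61; L = rho/(1-rho) = 1.9

1.9


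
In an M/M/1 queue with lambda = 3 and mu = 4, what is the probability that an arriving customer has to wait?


P(wait) = rho = lambda/mu = 3/4 = 0.75

0.75


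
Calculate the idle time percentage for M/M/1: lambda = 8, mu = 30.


Idle fraction = (1 - rho) * 100 = (1 - 8/30) * 100 = 73.3%

73.3%


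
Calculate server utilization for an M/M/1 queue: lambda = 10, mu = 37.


rho = lambda/mu = 10/37 = 0.2703

0.2703


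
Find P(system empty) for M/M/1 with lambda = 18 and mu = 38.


P0 = 1 - rho = 1 - 18/38 = 0.5263

0.5263


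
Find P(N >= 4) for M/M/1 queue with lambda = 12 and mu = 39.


P(N >= 4) = rho^4 = (12/39)^4 = 0.009

0.009


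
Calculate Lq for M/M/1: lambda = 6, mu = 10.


rho = 6/10; Lq = rho^2/(1-rho) = 0.9

0.9


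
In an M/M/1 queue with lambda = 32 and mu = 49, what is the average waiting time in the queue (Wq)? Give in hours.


rho = 32/49; Wq = rho/(mu - lambda) = 0.0384 hours

0.0384 hours


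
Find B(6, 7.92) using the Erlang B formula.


B(N,A) = (A^N/N!) / sum(A^k/k!, k=0..N) with N=6, A=7.92 = 0.3854

0.3854


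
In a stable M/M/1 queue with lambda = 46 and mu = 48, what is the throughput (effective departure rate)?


For a stable queue (lambda < mu), throughput = lambda = 46 per hour

46 per hour


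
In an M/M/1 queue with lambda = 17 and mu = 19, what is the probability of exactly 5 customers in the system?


rho = 17/19; P(n) = (1-rho)*rho^n = (1-17/19)*(17/19)^5 = 0.0604

0.0604


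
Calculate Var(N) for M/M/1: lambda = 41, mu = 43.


rho = 41/43; Var(N) = rho/(1-rho)^2 = 440.75

440.75


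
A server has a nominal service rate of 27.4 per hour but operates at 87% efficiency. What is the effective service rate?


Effective rate = mu * efficiency = 27.4 * 0.87 = 23.84 per hour

23.84 per hour


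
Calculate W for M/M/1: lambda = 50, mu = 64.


W = 1/(mu - lambda) = 1/(64 - 50) = 0.0714 hours

0.0714 hours


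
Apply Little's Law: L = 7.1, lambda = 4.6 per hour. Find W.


W = L / lambda = 7.1 / 4.6 = 1.5435 hours

1.5435 hours


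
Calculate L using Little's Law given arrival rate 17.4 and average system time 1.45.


L = lambda * W = 17.4 * 1.45 = 25.23

25.23


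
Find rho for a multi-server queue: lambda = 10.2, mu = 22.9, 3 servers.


rho = lambda / (c * mu) = 10.2 / (3 * 22.9) = 0.1485

0.1485


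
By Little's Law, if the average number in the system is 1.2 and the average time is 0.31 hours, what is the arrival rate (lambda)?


lambda = L / W = 1.2 / 0.31 = 3.87 per hour

3.87 per hour


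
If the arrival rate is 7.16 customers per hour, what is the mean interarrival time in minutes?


Mean interarrival time = 60/lambda = 60/7.16 = 8.38 minutes

8.38 minutes


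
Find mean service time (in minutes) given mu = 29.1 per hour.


Mean service time = 60/mu = 60/29.1 = 2.06 minutes

2.06 minutes


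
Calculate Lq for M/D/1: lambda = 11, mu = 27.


M/D/1: Lq = rho^2 / (2*(1-rho)) where rho = 11/27; Lq = 0.14

0.14


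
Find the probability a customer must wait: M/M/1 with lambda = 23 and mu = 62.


P(wait) = rho = lambda/mu = 23/62 = 0.371

0.371


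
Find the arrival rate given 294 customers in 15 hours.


lambda = total arrivals / time = 294 / 15 = 19.6 per hour

19.6 per hour


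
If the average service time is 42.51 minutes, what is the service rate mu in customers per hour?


mu = 60 / avg_service_time = 60 / 42.51 = 1.41 per hour

1.41 per hour


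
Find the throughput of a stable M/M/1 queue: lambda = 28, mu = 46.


For a stable queue (lambda < mu), throughput = lambda = 28 per hour

28 per hour


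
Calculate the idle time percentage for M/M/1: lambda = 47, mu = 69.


Idle fraction = (1 - rho) * 100 = (1 - 47/69) * 100 = 31.9%

31.9%


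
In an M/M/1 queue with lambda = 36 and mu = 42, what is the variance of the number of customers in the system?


rho = 36/42; Var(N) = rho/(1-rho)^2 = 42.0

42.0


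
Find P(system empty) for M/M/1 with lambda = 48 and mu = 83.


P0 = 1 - rho = 1 - 48/83 = 0.4217

0.4217


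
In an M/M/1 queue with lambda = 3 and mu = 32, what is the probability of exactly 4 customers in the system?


rho = 3/32; P(n) = (1-rho)*rho^n = (1-3/32)*(3/32)^4 = 0.0001

0.0001


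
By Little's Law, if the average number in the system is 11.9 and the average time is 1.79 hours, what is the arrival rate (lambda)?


lambda = L / W = 11.9 / 1.79 = 6.65 per hour

6.65 per hour


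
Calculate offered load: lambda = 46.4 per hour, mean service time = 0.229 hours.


Offered load a = lambda * E[S] = 46.4 * 0.229 = 10.63 Erlangs

10.63 Erlangs


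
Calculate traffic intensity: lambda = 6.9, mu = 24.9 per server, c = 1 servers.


rho = lambda / (c * mu) = 6.9 / (1 * 24.9) = 0.2771

0.2771


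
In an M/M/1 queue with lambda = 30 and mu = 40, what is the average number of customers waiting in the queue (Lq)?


rho = 30/40; Lq = rho^2/(1-rho) = 2.25

2.25


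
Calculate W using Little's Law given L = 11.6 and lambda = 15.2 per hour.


W = L / lambda = 11.6 / 15.2 = 0.7632 hours

0.7632 hours


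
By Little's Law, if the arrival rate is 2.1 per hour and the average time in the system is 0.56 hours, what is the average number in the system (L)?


L = lambda * W = 2.1 * 0.56 = 1.18

1.18


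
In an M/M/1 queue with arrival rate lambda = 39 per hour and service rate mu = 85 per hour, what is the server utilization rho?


rho = lambda/mu = 39/85 = 0.4588

0.4588


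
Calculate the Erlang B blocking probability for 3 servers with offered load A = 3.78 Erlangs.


B(N,A) = (A^N/N!) / sum(A^k/k!, k=0..N) with N=3, A=3.78 = 0.4302

0.4302


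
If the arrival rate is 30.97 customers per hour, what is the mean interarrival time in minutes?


Mean interarrival time = 60/lambda = 60/30.97 = 1.94 minutes

1.94 minutes


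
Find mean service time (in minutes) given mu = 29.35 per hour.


Mean service time = 60/mu = 60/29.35 = 2.04 minutes

2.04 minutes


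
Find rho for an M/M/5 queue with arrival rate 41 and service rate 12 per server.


rho = lambda/(c*mu) = 41/(5*12) = 0.6833

0.6833


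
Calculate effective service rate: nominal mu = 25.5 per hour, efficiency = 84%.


Effective rate = mu * efficiency = 25.5 * 0.84 = 21.42 per hour

21.42 per hour


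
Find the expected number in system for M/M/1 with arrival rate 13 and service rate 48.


rho = 13/48; L = rho/(1-rho) = 0.37

0.37


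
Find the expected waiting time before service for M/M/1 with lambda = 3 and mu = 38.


rho = 3/38; Wq = rho/(mu - lambda) = 0.0023 hours

0.0023 hours


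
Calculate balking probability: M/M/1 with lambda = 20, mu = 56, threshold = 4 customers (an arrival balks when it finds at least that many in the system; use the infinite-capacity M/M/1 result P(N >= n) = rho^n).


P(N >= 4) = rho^4 = (20/56)^4 = 0.0163

0.0163


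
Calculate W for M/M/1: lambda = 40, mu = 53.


W = 1/(mu - lambda) = 1/(53 - 40) = 0.0769 hours

0.0769 hours


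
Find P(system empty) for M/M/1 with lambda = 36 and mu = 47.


P0 = 1 - rho = 1 - 36/47 = 0.234

0.234


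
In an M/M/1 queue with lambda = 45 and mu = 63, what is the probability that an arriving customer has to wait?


P(wait) = rho = lambda/mu = 45/63 = 0.7143

0.7143


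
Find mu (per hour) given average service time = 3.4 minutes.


mu = 60 / avg_service_time = 60 / 3.4 = 17.65 per hour

17.65 per hour


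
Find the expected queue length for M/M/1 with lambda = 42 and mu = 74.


rho = 42/74; Lq = rho^2/(1-rho) = 0.74

0.74


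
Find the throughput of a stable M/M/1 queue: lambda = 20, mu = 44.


For a stable queue (lambda < mu), throughput = lambda = 20 per hour

20 per hour


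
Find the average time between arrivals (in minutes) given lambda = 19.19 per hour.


Mean interarrival time = 60/lambda = 60/19.19 = 3.13 minutes

3.13 minutes


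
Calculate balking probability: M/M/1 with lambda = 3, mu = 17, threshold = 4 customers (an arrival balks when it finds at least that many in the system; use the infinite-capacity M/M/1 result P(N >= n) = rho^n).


P(N >= 4) = rho^4 = (3/17)^4 = 0.001

0.001


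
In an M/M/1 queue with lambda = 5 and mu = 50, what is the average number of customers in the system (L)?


rho = 5/50; L = rho/(1-rho) = 0.11

0.11


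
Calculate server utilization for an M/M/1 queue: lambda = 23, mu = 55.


rho = lambda/mu = 23/55 = 0.4182

0.4182


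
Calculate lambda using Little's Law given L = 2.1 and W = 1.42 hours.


lambda = L / W = 2.1 / 1.42 = 1.48 per hour

1.48 per hour


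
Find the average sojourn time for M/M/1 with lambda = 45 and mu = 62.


W = 1/(mu - lambda) = 1/(62 - 45) = 0.0588 hours

0.0588 hours


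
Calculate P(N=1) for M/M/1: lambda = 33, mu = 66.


rho = 33/66; P(n) = (1-rho)*rho^n = (1-33/66)*(33/66)^1 = 0.25

0.25


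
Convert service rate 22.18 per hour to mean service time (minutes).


Mean service time = 60/mu = 60/22.18 = 2.71 minutes

2.71 minutes


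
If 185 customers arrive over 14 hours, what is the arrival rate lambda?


lambda = total arrivals / time = 185 / 14 = 13.21 per hour

13.21 per hour


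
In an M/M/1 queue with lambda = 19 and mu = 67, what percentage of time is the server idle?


Idle fraction = (1 - rho) * 100 = (1 - 19/67) * 100 = 71.6%

71.6%


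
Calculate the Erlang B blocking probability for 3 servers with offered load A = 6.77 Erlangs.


B(N,A) = (A^N/N!) / sum(A^k/k!, k=0..N) with N=3, A=6.77 = 0.6276

0.6276


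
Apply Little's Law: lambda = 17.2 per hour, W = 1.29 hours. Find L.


L = lambda * W = 17.2 * 1.29 = 22.19

22.19


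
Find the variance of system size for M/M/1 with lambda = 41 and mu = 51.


rho = 41/51; Var(N) = rho/(1-rho)^2 = 20.91

20.91


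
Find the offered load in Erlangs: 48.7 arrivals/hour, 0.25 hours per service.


Offered load a = lambda * E[S] = 48.7 * 0.25 = 12.18 Erlangs

12.18 Erlangs


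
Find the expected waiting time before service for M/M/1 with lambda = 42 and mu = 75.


rho = 42/75; Wq = rho/(mu - lambda) = 0.017 hours

0.017 hours


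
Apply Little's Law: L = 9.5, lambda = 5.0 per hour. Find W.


W = L / lambda = 9.5 / 5.0 = 1.9 hours

1.9 hours


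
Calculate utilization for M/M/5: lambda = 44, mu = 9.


rho = lambda/(c*mu) = 44/(5*9) = 0.9778

0.9778


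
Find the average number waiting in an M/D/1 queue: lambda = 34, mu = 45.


M/D/1: Lq = rho^2 / (2*(1-rho)) where rho = 34/45; Lq = 1.17

1.17


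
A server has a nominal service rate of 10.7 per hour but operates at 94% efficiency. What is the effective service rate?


Effective rate = mu * efficiency = 10.7 * 0.94 = 10.06 per hour

10.06 per hour


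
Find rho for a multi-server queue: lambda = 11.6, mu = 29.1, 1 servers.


rho = lambda / (c * mu) = 11.6 / (1 * 29.1) = 0.3986

0.3986


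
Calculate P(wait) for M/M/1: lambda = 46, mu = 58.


P(wait) = rho = lambda/mu = 46/58 = 0.7931

0.7931


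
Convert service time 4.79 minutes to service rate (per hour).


mu = 60 / avg_service_time = 60 / 4.79 = 12.53 per hour

12.53 per hour


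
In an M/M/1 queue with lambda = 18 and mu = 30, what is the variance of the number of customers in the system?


rho = 18/30; Var(N) = rho/(1-rho)^2 = 3.75

3.75


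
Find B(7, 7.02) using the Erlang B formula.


B(N,A) = (A^N/N!) / sum(A^k/k!, k=0..N) with N=7, A=7.02 = 0.2501

0.2501


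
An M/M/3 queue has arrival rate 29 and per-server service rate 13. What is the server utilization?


rho = lambda/(c*mu) = 29/(3*13) = 0.7436

0.7436


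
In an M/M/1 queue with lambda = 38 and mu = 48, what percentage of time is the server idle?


Idle fraction = (1 - rho) * 100 = (1 - 38/48) * 100 = 20.8%

20.8%


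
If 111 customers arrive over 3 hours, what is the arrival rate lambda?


lambda = total arrivals / time = 111 / 3 = 37.0 per hour

37.0 per hour


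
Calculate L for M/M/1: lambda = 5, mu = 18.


rho = 5/18; L = rho/(1-rho) = 0.38

0.38


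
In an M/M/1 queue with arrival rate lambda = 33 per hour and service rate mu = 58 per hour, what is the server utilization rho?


rho = lambda/mu = 33/58 = 0.569

0.569


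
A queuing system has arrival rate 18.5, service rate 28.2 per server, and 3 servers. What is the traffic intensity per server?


rho = lambda / (c * mu) = 18.5 / (3 * 28.2) = 0.2187

0.2187


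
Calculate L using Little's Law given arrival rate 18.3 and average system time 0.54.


L = lambda * W = 18.3 * 0.54 = 9.88

9.88


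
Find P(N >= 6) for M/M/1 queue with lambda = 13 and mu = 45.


P(N >= 6) = rho^6 = (13/45)^6 = 0.0006

0.0006


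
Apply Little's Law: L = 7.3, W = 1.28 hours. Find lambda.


lambda = L / W = 7.3 / 1.28 = 5.7 per hour

5.7 per hour


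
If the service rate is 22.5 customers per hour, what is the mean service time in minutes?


Mean service time = 60/mu = 60/22.5 = 2.67 minutes

2.67 minutes


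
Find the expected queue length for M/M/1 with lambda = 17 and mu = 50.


rho = 17/50; Lq = rho^2/(1-rho) = 0.18

0.18


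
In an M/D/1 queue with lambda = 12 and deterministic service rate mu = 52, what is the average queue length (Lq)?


M/D/1: Lq = rho^2 / (2*(1-rho)) where rho = 12/52; Lq = 0.03

0.03


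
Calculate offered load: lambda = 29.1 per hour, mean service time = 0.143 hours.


Offered load a = lambda * E[S] = 29.1 * 0.143 = 4.16 Erlangs

4.16 Erlangs


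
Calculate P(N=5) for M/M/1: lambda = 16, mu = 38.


rho = 16/38; P(n) = (1-rho)*rho^n = (1-16/38)*(16/38)^5 = 0.0077

0.0077


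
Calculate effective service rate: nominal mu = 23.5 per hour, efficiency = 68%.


Effective rate = mu * efficiency = 23.5 * 0.68 = 15.98 per hour

15.98 per hour


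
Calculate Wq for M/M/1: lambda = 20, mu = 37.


rho = 20/37; Wq = rho/(mu - lambda) = 0.0318 hours

0.0318 hours


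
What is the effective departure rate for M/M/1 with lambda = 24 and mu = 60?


For a stable queue (lambda < mu), throughput = lambda = 24 per hour

24 per hour


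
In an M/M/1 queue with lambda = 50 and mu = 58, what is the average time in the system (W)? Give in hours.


W = 1/(mu - lambda) = 1/(58 - 50) = 0.125 hours

0.125 hours


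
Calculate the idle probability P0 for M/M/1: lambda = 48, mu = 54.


P0 = 1 - rho = 1 - 48/54 = 0.1111

0.1111


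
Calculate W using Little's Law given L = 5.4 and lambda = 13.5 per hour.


W = L / lambda = 5.4 / 13.5 = 0.4 hours

0.4 hours


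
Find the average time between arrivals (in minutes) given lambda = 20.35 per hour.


Mean interarrival time = 60/lambda = 60/20.35 = 2.95 minutes

2.95 minutes


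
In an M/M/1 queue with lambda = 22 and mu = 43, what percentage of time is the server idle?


Idle fraction = (1 - rho) * 100 = (1 - 22/43) * 100 = 48.8%

48.8%


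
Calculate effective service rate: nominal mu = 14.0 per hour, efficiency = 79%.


Effective rate = mu * efficiency = 14.0 * 0.79 = 11.06 per hour

11.06 per hour


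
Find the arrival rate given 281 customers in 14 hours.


lambda = total arrivals / time = 281 / 14 = 20.07 per hour

20.07 per hour


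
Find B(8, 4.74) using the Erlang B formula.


B(N,A) = (A^N/N!) / sum(A^k/k!, k=0..N) with N=8, A=4.74 = 0.0583

0.0583


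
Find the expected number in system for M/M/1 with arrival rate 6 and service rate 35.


rho = 6/35; L = rho/(1-rho) = 0.21

0.21


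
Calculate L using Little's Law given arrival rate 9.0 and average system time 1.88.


L = lambda * W = 9.0 * 1.88 = 16.92

16.92


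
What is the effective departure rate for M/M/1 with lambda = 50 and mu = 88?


For a stable queue (lambda < mu), throughput = lambda = 50 per hour

50 per hour


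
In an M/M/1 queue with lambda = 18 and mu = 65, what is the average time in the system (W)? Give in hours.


W = 1/(mu - lambda) = 1/(65 - 18) = 0.0213 hours

0.0213 hours


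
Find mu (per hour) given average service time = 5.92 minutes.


mu = 60 / avg_service_time = 60 / 5.92 = 10.14 per hour

10.14 per hour


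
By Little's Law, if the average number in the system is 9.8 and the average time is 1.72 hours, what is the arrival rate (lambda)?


lambda = L / W = 9.8 / 1.72 = 5.7 per hour

5.7 per hour


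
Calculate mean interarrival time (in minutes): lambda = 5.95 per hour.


Mean interarrival time = 60/lambda = 60/5.95 = 10.08 minutes

10.08 minutes


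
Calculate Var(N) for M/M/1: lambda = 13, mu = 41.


rho = 13/41; Var(N) = rho/(1-rho)^2 = 0.68

0.68


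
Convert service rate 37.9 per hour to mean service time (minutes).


Mean service time = 60/mu = 60/37.9 = 1.58 minutes

1.58 minutes


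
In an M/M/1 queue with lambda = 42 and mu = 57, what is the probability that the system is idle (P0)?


P0 = 1 - rho = 1 - 42/57 = 0.2632

0.2632


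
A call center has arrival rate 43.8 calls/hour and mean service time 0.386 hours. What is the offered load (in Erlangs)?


Offered load a = lambda * E[S] = 43.8 * 0.386 = 16.91 Erlangs

16.91 Erlangs


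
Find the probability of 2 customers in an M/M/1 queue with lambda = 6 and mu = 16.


rho = 6/16; P(n) = (1-rho)*rho^n = (1-6/16)*(6/16)^2 = 0.0879

0.0879


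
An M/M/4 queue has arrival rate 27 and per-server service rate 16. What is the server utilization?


rho = lambda/(c*mu) = 27/(4*16) = 0.4219

0.4219


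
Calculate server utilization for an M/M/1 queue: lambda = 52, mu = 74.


rho = lambda/mu = 52/74 = 0.7027

0.7027


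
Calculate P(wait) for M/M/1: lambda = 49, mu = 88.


P(wait) = rho = lambda/mu = 49/88 = 0.5568

0.5568


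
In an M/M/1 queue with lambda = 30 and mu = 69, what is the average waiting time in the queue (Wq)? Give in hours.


rho = 30/69; Wq = rho/(mu - lambda) = 0.0111 hours

0.0111 hours


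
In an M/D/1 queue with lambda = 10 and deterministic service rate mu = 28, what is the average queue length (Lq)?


M/D/1: Lq = rho^2 / (2*(1-rho)) where rho = 10/28; Lq = 0.1

0.1


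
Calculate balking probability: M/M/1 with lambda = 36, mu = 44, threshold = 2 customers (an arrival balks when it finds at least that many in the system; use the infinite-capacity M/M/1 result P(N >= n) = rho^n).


P(N >= 2) = rho^2 = (36/44)^2 = 0.6694

0.6694


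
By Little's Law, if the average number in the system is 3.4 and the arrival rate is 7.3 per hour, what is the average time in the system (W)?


W = L / lambda = 3.4 / 7.3 = 0.4658 hours

0.4658 hours


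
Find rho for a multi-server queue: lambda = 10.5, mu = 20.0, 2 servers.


rho = lambda / (c * mu) = 10.5 / (2 * 20.0) = 0.2625

0.2625


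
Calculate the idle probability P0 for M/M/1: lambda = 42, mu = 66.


P0 = 1 - rho = 1 - 42/66 = 0.3636

0.3636


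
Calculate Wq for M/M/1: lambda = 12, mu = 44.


rho = 12/44; Wq = rho/(mu - lambda) = 0.0085 hours

0.0085 hours


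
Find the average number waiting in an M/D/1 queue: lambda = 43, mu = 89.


M/D/1: Lq = rho^2 / (2*(1-rho)) where rho = 43/89; Lq = 0.23

0.23


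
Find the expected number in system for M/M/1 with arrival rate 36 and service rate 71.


rho = 36/71; L = rho/(1-rho) = 1.03

1.03


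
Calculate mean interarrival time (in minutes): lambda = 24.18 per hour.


Mean interarrival time = 60/lambda = 60/24.18 = 2.48 minutes

2.48 minutes


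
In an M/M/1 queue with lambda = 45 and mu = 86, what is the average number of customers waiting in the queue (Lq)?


rho = 45/86; Lq = rho^2/(1-rho) = 0.57

0.57


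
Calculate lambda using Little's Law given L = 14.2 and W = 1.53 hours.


lambda = L / W = 14.2 / 1.53 = 9.28 per hour

9.28 per hour


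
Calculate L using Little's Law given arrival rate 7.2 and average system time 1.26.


L = lambda * W = 7.2 * 1.26 = 9.07

9.07


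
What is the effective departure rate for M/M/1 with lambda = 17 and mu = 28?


For a stable queue (lambda < mu), throughput = lambda = 17 per hour

17 per hour


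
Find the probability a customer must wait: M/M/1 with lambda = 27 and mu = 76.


P(wait) = rho = lambda/mu = 27/76 = 0.3553

0.3553


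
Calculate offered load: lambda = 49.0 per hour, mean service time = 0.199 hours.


Offered load a = lambda * E[S] = 49.0 * 0.199 = 9.75 Erlangs

9.75 Erlangs


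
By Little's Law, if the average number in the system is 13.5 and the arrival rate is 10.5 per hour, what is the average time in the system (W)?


W = L / lambda = 13.5 / 10.5 = 1.2857 hours

1.2857 hours


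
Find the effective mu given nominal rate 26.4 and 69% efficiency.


Effective rate = mu * efficiency = 26.4 * 0.69 = 18.22 per hour

18.22 per hour


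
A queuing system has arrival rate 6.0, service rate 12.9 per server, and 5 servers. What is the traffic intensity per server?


rho = lambda / (c * mu) = 6.0 / (5 * 12.9) = 0.093

0.093


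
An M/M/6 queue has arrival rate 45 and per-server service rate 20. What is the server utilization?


rho = lambda/(c*mu) = 45/(6*20) = 0.375

0.375


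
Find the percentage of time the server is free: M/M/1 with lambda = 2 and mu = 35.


Idle fraction = (1 - rho) * 100 = (1 - 2/35) * 100 = 94.3%

94.3%


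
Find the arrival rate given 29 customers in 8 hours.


lambda = total arrivals / time = 29 / 8 = 3.63 per hour

3.63 per hour


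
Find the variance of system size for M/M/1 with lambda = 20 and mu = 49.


rho = 20/49; Var(N) = rho/(1-rho)^2 = 1.17

1.17


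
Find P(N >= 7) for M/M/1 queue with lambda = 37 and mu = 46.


P(N >= 7) = rho^7 = (37/46)^7 = 0.2178

0.2178


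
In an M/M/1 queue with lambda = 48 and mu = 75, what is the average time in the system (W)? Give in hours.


W = 1/(mu - lambda) = 1/(75 - 48) = 0.037 hours

0.037 hours


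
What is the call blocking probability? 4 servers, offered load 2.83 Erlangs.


B(N,A) = (A^N/N!) / sum(A^k/k!, k=0..N) with N=4, A=2.83 = 0.1871

0.1871


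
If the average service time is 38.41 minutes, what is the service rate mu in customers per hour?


mu = 60 / avg_service_time = 60 / 38.41 = 1.56 per hour

1.56 per hour


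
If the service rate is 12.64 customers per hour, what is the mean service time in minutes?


Mean service time = 60/mu = 60/12.64 = 4.75 minutes

4.75 minutes


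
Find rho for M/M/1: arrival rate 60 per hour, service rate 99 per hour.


rho = lambda/mu = 60/99 = 0.6061

0.6061


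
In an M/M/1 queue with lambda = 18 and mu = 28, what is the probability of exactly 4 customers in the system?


rho = 18/28; P(n) = (1-rho)*rho^n = (1-18/28)*(18/28)^4 = 0.061

0.061


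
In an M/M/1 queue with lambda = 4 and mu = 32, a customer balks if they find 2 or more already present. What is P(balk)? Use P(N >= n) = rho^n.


P(N >= 2) = rho^2 = (4/32)^2 = 0.0156

0.0156


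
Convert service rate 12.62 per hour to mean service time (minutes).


Mean service time = 60/mu = 60/12.62 = 4.75 minutes

4.75 minutes


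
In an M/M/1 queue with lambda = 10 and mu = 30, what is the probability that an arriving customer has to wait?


P(wait) = rho = lambda/mu = 10/30 = 0.3333

0.3333


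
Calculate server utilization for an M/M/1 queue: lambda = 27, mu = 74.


rho = lambda/mu = 27/74 = 0.3649

0.3649


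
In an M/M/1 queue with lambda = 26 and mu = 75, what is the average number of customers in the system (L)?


rho = 26/75; L = rho/(1-rho) = 0.53

0.53
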